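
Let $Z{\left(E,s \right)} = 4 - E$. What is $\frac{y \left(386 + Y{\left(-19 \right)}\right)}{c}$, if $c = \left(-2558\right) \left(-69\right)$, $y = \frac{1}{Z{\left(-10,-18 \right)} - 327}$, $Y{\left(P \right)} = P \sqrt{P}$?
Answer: $- \frac{193}{27622563} + \frac{19 i \sqrt{19}}{55245126} \approx -6.987 \cdot 10^{-6} + 1.4991 \cdot 10^{-6} i$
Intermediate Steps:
$Y{\left(P \right)} = P^{\frac{3}{2}}$
$y = - \frac{1}{313}$ ($y = \frac{1}{\left(4 - -10\right) - 327} = \frac{1}{\left(4 + 10\right) - 327} = \frac{1}{14 - 327} = \frac{1}{-313} = - \frac{1}{313} \approx -0.0031949$)
$c = 176502$
$\frac{y \left(386 + Y{\left(-19 \right)}\right)}{c} = \frac{\left(- \frac{1}{313}\right) \left(386 + \left(-19\right)^{\frac{3}{2}}\right)}{176502} = - \frac{386 - 19 i \sqrt{19}}{313} \cdot \frac{1}{176502} = \left(- \frac{386}{313} + \frac{19 i \sqrt{19}}{313}\right) \frac{1}{176502} = - \frac{193}{27622563} + \frac{19 i \sqrt{19}}{55245126}$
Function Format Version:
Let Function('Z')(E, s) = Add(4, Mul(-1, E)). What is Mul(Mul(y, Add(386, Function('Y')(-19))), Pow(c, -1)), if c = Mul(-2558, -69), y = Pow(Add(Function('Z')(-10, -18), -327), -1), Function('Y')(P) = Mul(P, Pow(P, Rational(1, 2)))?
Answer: Add(Rational(-193, 27622563), Mul(Rational(19, 55245126), I, Pow(19, Rational(1, 2)))) ≈ Add(-6.9870e-6, Mul(1.4991e-6, I))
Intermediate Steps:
Function('Y')(P) = Pow(P, Rational(3, 2))
y = Rational(-1, 313) (y = Pow(Add(Add(4, Mul(-1, -10)), -327), -1) = Pow(Add(Add(4, 10), -327), -1) = Pow(Add(14, -327), -1) = Pow(-313, -1) = Rational(-1, 313) ≈ -0.0031949)
c = 176502
Mul(Mul(y, Add(386, Function('Y')(-19))), Pow(c, -1)) = Mul(Mul(Rational(-1, 313), Add(386, Pow(-19, Rational(3, 2)))), Pow(176502, -1)) = Mul(Mul(Rational(-1, 313), Add(386, Mul(-19, I, Pow(19, Rational(1, 2))))), Rational(1, 176502)) = Mul(Add(Rational(-386, 313), Mul(Rational(19, 313), I, Pow(19, Rational(1, 2)))), Rational(1, 176502)) = Add(Rational(-193, 27622563), Mul(Rational(19, 55245126), I, Pow(19, Rational(1, 2))))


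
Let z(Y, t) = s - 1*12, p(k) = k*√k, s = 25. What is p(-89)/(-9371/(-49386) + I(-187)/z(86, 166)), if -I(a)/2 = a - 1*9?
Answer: -57139602*I*√89/19481135 ≈ -27.671*I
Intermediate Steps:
p(k) = k^(3/2)
I(a) = 18 - 2*a (I(a) = -2*(a - 1*9) = -2*(a - 9) = -2*(-9 + a) = 18 - 2*a)
z(Y, t) = 13 (z(Y, t) = 25 - 1*12 = 25 - 12 = 13)
p(-89)/(-9371/(-49386) + I(-187)/z(86, 166)) = (-89)^(3/2)/(-9371/(-49386) + (18 - 2*(-187))/13) = (-89*I*√89)/(-9371*(-1/49386) + (18 + 374)*(1/13)) = (-89*I*√89)/(9371/49386 + 392*(1/13)) = (-89*I*√89)/(9371/49386 + 392/13) = (-89*I*√89)/(19481135/642018) = -89*I*√89*(642018/19481135) = -57139602*I*√89/19481135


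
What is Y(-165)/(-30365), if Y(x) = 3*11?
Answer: -33/30365 ≈ -0.0010868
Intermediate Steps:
Y(x) = 33
Y(-165)/(-30365) = 33/(-30365) = 33*(-1/30365) = -33/30365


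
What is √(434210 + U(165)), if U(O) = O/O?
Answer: √434211 ≈ 658.95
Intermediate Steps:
U(O) = 1
√(434210 + U(165)) = √(434210 + 1) = √434211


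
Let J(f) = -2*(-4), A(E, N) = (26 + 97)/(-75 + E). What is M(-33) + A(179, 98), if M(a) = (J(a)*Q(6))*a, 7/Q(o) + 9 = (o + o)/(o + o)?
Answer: 24147/104 ≈ 232.18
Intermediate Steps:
A(E, N) = 123/(-75 + E)
J(f) = 8
Q(o) = -7/8 (Q(o) = 7/(-9 + (o + o)/(o + o)) = 7/(-9 + (2*o)/((2*o))) = 7/(-9 + (2*o)*(1/(2*o))) = 7/(-9 + 1) = 7/(-8) = 7*(-1/8) = -7/8)
M(a) = -7*a (M(a) = (8*(-7/8))*a = -7*a)
M(-33) + A(179, 98) = -7*(-33) + 123/(-75 + 179) = 231 + 123/104 = 24147/104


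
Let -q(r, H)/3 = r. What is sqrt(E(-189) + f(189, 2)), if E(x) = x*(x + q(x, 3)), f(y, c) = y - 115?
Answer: 2*I*sqrt(17842) ≈ 267.15*I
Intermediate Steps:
q(r, H) = -3*r
f(y, c) = -115 + y
E(x) = -2*x**2 (E(x) = x*(x - 3*x) = x*(-2*x) = -2*x**2)
sqrt(E(-189) + f(189, 2)) = sqrt(-2*(-189)**2 + (-115 + 189)) = sqrt(-2*35721 + 74) = sqrt(-71442 + 74) = sqrt(-71368) = 2*I*sqrt(17842)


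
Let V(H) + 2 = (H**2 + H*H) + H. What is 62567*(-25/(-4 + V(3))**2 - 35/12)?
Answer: -6819803/36 ≈ -1.8944e+5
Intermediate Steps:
V(H) = -2 + H + 2*H**2 (V(H) = -2 + ((H**2 + H*H) + H) = -2 + ((H**2 + H**2) + H) = -2 + (2*H**2 + H) = -2 + (H + 2*H**2) = -2 + H + 2*H**2)
62567*(-25/(-4 + V(3))**2 - 35/12) = 62567*(-25/(-4 + (-2 + 3 + 2*3**2))**2 - 35/12) = 62567*(-25/(-4 + (-2 + 3 + 2*9))**2 - 35*1/12) = 62567*(-25/(-4 + (-2 + 3 + 18))**2 - 35/12) = 62567*(-25/(-4 + 19)**2 - 35/12) = 62567*(-25/(15**2) - 35/12) = 62567*(-25/225 - 35/12) = 62567*(-25*1/225 - 35/12) = 62567*(-1/9 - 35/12) = 62567*(-109/36) = -6819803/36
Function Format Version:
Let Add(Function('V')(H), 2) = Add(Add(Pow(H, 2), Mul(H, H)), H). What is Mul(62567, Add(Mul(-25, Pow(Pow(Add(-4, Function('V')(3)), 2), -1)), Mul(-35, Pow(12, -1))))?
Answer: Rational(-6819803, 36) ≈ -1.8944e+5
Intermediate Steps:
Function('V')(H) = Add(-2, H, Mul(2, Pow(H, 2))) (Function('V')(H) = Add(-2, Add(Add(Pow(H, 2), Mul(H, H)), H)) = Add(-2, Add(Add(Pow(H, 2), Pow(H, 2)), H)) = Add(-2, Add(Mul(2, Pow(H, 2)), H)) = Add(-2, Add(H, Mul(2, Pow(H, 2)))) = Add(-2, H, Mul(2, Pow(H, 2))))
Mul(62567, Add(Mul(-25, Pow(Pow(Add(-4, Function('V')(3)), 2), -1)), Mul(-35, Pow(12, -1)))) = Mul(62567, Add(Mul(-25, Pow(Pow(Add(-4, Add(-2, 3, Mul(2, Pow(3, 2)))), 2), -1)), Mul(-35, Pow(12, -1)))) = Mul(62567, Add(Mul(-25, Pow(Pow(Add(-4, Add(-2, 3, Mul(2, 9))), 2), -1)), Mul(-35, Rational(1, 12)))) = Mul(62567, Add(Mul(-25, Pow(Pow(Add(-4, Add(-2, 3, 18)), 2), -1)), Rational(-35, 12))) = Mul(62567, Add(Mul(-25, Pow(Pow(Add(-4, 19), 2), -1)), Rational(-35, 12))) = Mul(62567, Add(Mul(-25, Pow(Pow(15, 2), -1)), Rational(-35, 12))) = Mul(62567, Add(Mul(-25, Pow(225, -1)), Rational(-35, 12))) = Mul(62567, Add(Mul(-25, Rational(1, 225)), Rational(-35, 12))) = Mul(62567, Add(Rational(-1, 9), Rational(-35, 12))) = Mul(62567, Rational(-109, 36)) = Rational(-6819803, 36)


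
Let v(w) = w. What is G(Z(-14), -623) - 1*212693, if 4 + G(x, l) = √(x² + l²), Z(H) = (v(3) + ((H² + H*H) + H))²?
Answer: -212697 + 5*√842884162 ≈ -67535.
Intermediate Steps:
Z(H) = (3 + H + 2*H²)² (Z(H) = (3 + ((H² + H*H) + H))² = (3 + ((H² + H²) + H))² = (3 + (2*H² + H))² = (3 + (H + 2*H²))² = (3 + H + 2*H²)²)
G(x, l) = -4 + √(l² + x²) (G(x, l) = -4 + √(x² + l²) = -4 + √(l² + x²))
G(Z(-14), -623) - 1*212693 = (-4 + √((-623)² + ((3 - 14 + 2*(-14)²)²)²)) - 1*212693 = (-4 + √(388129 + ((3 - 14 + 2*196)²)²)) - 212693 = (-4 + √(388129 + ((3 - 14 + 392)²)²)) - 212693 = (-4 + √(388129 + (381²)²)) - 212693 = (-4 + √(388129 + 145161²)) - 212693 = (-4 + √(388129 + 21071715921)) - 212693 = (-4 + √21072104050) - 212693 = (-4 + 5*√842884162) - 212693 = -212697 + 5*√842884162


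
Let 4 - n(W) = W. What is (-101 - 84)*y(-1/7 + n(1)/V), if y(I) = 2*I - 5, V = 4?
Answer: 9805/14 ≈ 700.36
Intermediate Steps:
n(W) = 4 - W
y(I) = -5 + 2*I
(-101 - 84)*y(-1/7 + n(1)/V) = (-101 - 84)*(-5 + 2*(-1/7 + (4 - 1*1)/4)) = -185*(-5 + 2*(-1*⅐ + (4 - 1)*(¼))) = -185*(-5 + 2*(-⅐ + 3*(¼))) = -185*(-5 + 2*(-⅐ + ¾)) = -185*(-5 + 2*(17/28)) = -185*(-5 + 17/14) = -185*(-53/14) = 9805/14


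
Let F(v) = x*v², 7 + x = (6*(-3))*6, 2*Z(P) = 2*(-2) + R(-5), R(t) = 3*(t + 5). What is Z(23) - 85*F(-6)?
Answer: 351898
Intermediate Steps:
R(t) = 15 + 3*t (R(t) = 3*(5 + t) = 15 + 3*t)
Z(P) = -2 (Z(P) = (2*(-2) + (15 + 3*(-5)))/2 = (-4 + (15 - 15))/2 = (-4 + 0)/2 = (½)*(-4) = -2)
x = -115 (x = -7 + (6*(-3))*6 = -7 - 18*6 = -7 - 108 = -115)
F(v) = -115*v²
Z(23) - 85*F(-6) = -2 - (-9775)*(-6)² = -2 - (-9775)*36 = -2 - 85*(-4140) = -2 + 351900 = 351898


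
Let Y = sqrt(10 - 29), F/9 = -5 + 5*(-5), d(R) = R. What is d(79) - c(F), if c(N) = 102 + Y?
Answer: -23 - I*sqrt(19) ≈ -23.0 - 4.3589*I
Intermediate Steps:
F = -270 (F = 9*(-5 + 5*(-5)) = 9*(-5 - 25) = 9*(-30) = -270)
Y = I*sqrt(19) (Y = sqrt(-19) = I*sqrt(19) ≈ 4.3589*I)
c(N) = 102 + I*sqrt(19)
d(79) - c(F) = 79 - (102 + I*sqrt(19)) = 79 + (-102 - I*sqrt(19)) = -23 - I*sqrt(19)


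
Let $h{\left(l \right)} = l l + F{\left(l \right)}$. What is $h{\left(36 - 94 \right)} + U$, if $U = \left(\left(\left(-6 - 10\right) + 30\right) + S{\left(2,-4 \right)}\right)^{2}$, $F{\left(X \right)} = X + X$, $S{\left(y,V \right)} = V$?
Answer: $3348$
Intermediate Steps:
$F{\left(X \right)} = 2 X$
$U = 100$ ($U = \left(\left(\left(-6 - 10\right) + 30\right) - 4\right)^{2} = \left(\left(-16 + 30\right) - 4\right)^{2} = \left(14 - 4\right)^{2} = 10^{2} = 100$)
$h{\left(l \right)} = l^{2} + 2 l$ ($h{\left(l \right)} = l l + 2 l = l^{2} + 2 l$)
$h{\left(36 - 94 \right)} + U = \left(36 - 94\right) \left(2 + \left(36 - 94\right)\right) + 100 = - 58 \left(2 - 58\right) + 100 = \left(-58\right) \left(-56\right) + 100 = 3248 + 100 = 3348$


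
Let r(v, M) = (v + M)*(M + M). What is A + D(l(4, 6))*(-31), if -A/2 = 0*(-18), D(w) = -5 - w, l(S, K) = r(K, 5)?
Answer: 3565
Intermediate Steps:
r(v, M) = 2*M*(M + v) (r(v, M) = (M + v)*(2*M) = 2*M*(M + v))
l(S, K) = 50 + 10*K (l(S, K) = 2*5*(5 + K) = 50 + 10*K)
A = 0 (A = -0*(-18) = -2*0 = 0)
A + D(l(4, 6))*(-31) = 0 + (-5 - (50 + 10*6))*(-31) = 0 + (-5 - (50 + 60))*(-31) = 0 + (-5 - 1*110)*(-31) = 0 + (-5 - 110)*(-31) = 0 - 115*(-31) = 0 + 3565 = 3565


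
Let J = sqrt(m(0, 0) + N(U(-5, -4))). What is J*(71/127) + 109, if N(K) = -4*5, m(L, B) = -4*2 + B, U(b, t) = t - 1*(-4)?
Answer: 109 + 142*I*sqrt(7)/127 ≈ 109.0 + 2.9582*I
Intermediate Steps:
U(b, t) = 4 + t (U(b, t) = t + 4 = 4 + t)
m(L, B) = -8 + B
N(K) = -20
J = 2*I*sqrt(7) (J = sqrt((-8 + 0) - 20) = sqrt(-8 - 20) = sqrt(-28) = 2*I*sqrt(7) ≈ 5.2915*I)
J*(71/127) + 109 = (2*I*sqrt(7))*(71/127) + 109 = 142*I*sqrt(7)/127 + 109 = 109 + 142*I*sqrt(7)/127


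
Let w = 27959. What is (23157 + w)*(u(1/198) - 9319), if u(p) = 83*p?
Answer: -47156529082/99 ≈ -4.7633e+8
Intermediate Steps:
(23157 + w)*(u(1/198) - 9319) = (23157 + 27959)*(83/198 - 9319) = 51116*(83*(1/198) - 9319) = 51116*(83/198 - 9319) = 51116*(-1845079/198) = -47156529082/99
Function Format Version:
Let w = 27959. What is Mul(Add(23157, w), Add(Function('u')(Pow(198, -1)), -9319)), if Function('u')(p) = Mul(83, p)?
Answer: Rational(-47156529082, 99) ≈ -4.7633e+8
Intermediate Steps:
Mul(Add(23157, w), Add(Function('u')(Pow(198, -1)), -9319)) = Mul(Add(23157, 27959), Add(Mul(83, Pow(198, -1)), -9319)) = Mul(51116, Add(Mul(83, Rational(1, 198)), -9319)) = Mul(51116, Add(Rational(83, 198), -9319)) = Mul(51116, Rational(-1845079, 198)) = Rational(-47156529082, 99)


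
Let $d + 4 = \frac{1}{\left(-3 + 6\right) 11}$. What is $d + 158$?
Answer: $\frac{5083}{33} \approx 154.03$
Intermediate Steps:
$d = - \frac{131}{33}$ ($d = -4 + \frac{1}{\left(-3 + 6\right) 11} = -4 + \frac{1}{3 \cdot 11} = -4 + \frac{1}{33} = - \frac{131}{33} \approx -3.9697$)
$d + 158 = - \frac{131}{33} + 158 = \frac{5083}{33}$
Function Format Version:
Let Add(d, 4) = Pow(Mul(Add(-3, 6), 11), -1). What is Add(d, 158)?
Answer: Rational(5083, 33) ≈ 154.03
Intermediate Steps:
d = Rational(-131, 33) (d = Add(-4, Pow(Mul(Add(-3, 6), 11), -1)) = Add(-4, Pow(Mul(3, 11), -1)) = Add(-4, Pow(33, -1)) = Add(-4, Rational(1, 33)) = Rational(-131, 33) ≈ -3.9697)
Add(d, 158) = Add(Rational(-131, 33), 158) = Rational(5083, 33)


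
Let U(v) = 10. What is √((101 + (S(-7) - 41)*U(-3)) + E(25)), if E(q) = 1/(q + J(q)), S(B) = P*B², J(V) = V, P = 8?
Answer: √361102/10 ≈ 60.092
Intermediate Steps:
S(B) = 8*B²
E(q) = 1/(2*q) (E(q) = 1/(q + q) = 1/(2*q))
√((101 + (S(-7) - 41)*U(-3)) + E(25)) = √((101 + (8*(-7)² - 41)*10) + (½)/25) = √((101 + (8*49 - 41)*10) + (½)*(1/25)) = √((101 + (392 - 41)*10) + 1/50) = √((101 + 351*10) + 1/50) = √((101 + 3510) + 1/50) = √(3611 + 1/50) = √(180551/50) = √361102/10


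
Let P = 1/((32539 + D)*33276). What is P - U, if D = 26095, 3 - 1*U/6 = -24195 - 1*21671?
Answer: -536971407066575/1951104984 ≈ -2.7521e+5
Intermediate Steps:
U = 275214 (U = 18 - 6*(-24195 - 1*21671) = 18 - 6*(-24195 - 21671) = 18 - 6*(-45866) = 18 + 275196 = 275214)
P = 1/1951104984 (P = 1/((32539 + 26095)*33276) = (1/33276)/58634 = (1/58634)*(1/33276) = 1/1951104984 ≈ 5.1253e-10)
P - U = 1/1951104984 - 1*275214 = 1/1951104984 - 275214 = -536971407066575/1951104984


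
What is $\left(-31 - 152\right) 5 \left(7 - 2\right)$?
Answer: $-4575$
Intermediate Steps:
$\left(-31 - 152\right) 5 \left(7 - 2\right) = - 183 \cdot 5 \cdot 5 = \left(-183\right) 25 = -4575$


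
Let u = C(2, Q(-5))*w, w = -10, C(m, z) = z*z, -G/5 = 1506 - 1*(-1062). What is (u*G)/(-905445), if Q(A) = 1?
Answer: -8560/60363 ≈ -0.14181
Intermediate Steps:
G = -12840 (G = -5*(1506 - 1*(-1062)) = -5*(1506 + 1062) = -5*2568 = -12840)
C(m, z) = z²
u = -10 (u = 1²*(-10) = 1*(-10) = -10)
(u*G)/(-905445) = -10*(-12840)/(-905445) = 128400*(-1/905445) = -8560/60363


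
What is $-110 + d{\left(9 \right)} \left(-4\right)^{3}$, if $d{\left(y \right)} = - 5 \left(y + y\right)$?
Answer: $5650$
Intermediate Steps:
$d{\left(y \right)} = - 10 y$ ($d{\left(y \right)} = - 5 \cdot 2 y = - 10 y$)
$-110 + d{\left(9 \right)} \left(-4\right)^{3} = -110 + \left(-10\right) 9 \left(-4\right)^{3} = -110 - -5760 = -110 + 5760 = 5650$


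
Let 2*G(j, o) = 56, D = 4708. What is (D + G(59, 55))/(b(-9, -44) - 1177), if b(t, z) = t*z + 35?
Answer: -2368/373 ≈ -6.3485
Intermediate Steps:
G(j, o) = 28 (G(j, o) = (½)*56 = 28)
b(t, z) = 35 + t*z
(D + G(59, 55))/(b(-9, -44) - 1177) = (4708 + 28)/((35 - 9*(-44)) - 1177) = 4736/((35 + 396) - 1177) = 4736/(431 - 1177) = 4736/(-746) = 4736*(-1/746) = -2368/373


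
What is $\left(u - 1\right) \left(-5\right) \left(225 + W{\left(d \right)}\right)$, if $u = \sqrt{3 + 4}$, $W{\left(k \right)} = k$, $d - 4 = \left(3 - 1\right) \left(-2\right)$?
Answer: $1125 - 1125 \sqrt{7} \approx -1851.5$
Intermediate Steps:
$d = 0$ ($d = 4 + \left(3 - 1\right) \left(-2\right) = 4 + 2 \left(-2\right) = 4 - 4 = 0$)
$u = \sqrt{7} \approx 2.6458$
$\left(u - 1\right) \left(-5\right) \left(225 + W{\left(d \right)}\right) = \left(\sqrt{7} - 1\right) \left(-5\right) \left(225 + 0\right) = \left(-1 + \sqrt{7}\right) \left(-5\right) 225 = \left(5 - 5 \sqrt{7}\right) 225 = 1125 - 1125 \sqrt{7}$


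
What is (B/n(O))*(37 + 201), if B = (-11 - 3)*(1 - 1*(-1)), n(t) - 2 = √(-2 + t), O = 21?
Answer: 13328/15 - 6664*√19/15 ≈ -1048.0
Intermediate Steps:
n(t) = 2 + √(-2 + t)
B = -28 (B = -14*(1 + 1) = -14*2 = -28)
(B/n(O))*(37 + 201) = (-28/(2 + √(-2 + 21)))*(37 + 201) = -28/(2 + √19)*238 = -6664/(2 + √19)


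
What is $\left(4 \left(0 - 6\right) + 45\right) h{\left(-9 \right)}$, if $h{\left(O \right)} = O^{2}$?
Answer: $1701$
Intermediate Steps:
$\left(4 \left(0 - 6\right) + 45\right) h{\left(-9 \right)} = \left(4 \left(0 - 6\right) + 45\right) \left(-9\right)^{2} = \left(4 \left(-6\right) + 45\right) 81 = \left(-24 + 45\right) 81 = 21 \cdot 81 = 1701$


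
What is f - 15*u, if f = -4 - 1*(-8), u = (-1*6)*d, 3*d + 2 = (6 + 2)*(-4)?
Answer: -1016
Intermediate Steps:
d = -34/3 (d = -⅔ + ((6 + 2)*(-4))/3 = -⅔ + (8*(-4))/3 = -⅔ + (⅓)*(-32) = -⅔ - 32/3 = -34/3 ≈ -11.333)
u = 68 (u = -1*6*(-34/3) = -6*(-34/3) = 68)
f = 4 (f = -4 + 8 = 4)
f - 15*u = 4 - 15*68 = 4 - 1020 = -1016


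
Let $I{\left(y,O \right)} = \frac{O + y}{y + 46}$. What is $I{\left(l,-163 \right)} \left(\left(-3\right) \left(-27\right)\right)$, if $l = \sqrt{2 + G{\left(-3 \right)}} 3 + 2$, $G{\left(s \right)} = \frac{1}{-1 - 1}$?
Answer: $- \frac{139347}{509} + \frac{5643 \sqrt{6}}{509} \approx -246.61$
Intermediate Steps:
$G{\left(s \right)} = - \frac{1}{2}$ ($G{\left(s \right)} = \frac{1}{-2} = - \frac{1}{2}$)
$l = 2 + \frac{3 \sqrt{6}}{2}$ ($l = \sqrt{2 - \frac{1}{2}} \cdot 3 + 2 = \sqrt{\frac{3}{2}} \cdot 3 + 2 = \frac{\sqrt{6}}{2} \cdot 3 + 2 = \frac{3 \sqrt{6}}{2} + 2 = 2 + \frac{3 \sqrt{6}}{2} \approx 5.6742$)
$I{\left(y,O \right)} = \frac{O + y}{46 + y}$
$I{\left(l,-163 \right)} \left(\left(-3\right) \left(-27\right)\right) = \frac{-163 + \left(2 + \frac{3 \sqrt{6}}{2}\right)}{46 + \left(2 + \frac{3 \sqrt{6}}{2}\right)} \left(\left(-3\right) \left(-27\right)\right) = \frac{-161 + \frac{3 \sqrt{6}}{2}}{48 + \frac{3 \sqrt{6}}{2}} \cdot 81 = \frac{81 \left(-161 + \frac{3 \sqrt{6}}{2}\right)}{48 + \frac{3 \sqrt{6}}{2}}$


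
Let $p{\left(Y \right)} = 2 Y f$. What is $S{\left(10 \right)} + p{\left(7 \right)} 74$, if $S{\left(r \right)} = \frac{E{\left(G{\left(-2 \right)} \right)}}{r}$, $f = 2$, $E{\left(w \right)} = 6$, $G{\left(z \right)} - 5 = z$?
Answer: $\frac{10363}{5} \approx 2072.6$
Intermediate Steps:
$G{\left(z \right)} = 5 + z$
$p{\left(Y \right)} = 4 Y$ ($p{\left(Y \right)} = 2 Y 2 = 4 Y$)
$S{\left(r \right)} = \frac{6}{r}$
$S{\left(10 \right)} + p{\left(7 \right)} 74 = \frac{6}{10} + 4 \cdot 7 \cdot 74 = 6 \cdot \frac{1}{10} + 28 \cdot 74 = \frac{3}{5} + 2072 = \frac{10363}{5}$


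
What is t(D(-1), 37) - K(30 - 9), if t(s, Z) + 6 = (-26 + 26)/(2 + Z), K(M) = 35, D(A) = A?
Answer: -41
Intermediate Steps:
t(s, Z) = -6 (t(s, Z) = -6 + (-26 + 26)/(2 + Z) = -6 + 0/(2 + Z) = -6 + 0 = -6)
t(D(-1), 37) - K(30 - 9) = -6 - 1*35 = -6 - 35 = -41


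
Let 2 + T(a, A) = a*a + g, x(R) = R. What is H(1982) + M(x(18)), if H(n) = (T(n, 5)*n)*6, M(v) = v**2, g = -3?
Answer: 46715569872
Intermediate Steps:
T(a, A) = -5 + a**2 (T(a, A) = -2 + (a*a - 3) = -2 + (a**2 - 3) = -2 + (-3 + a**2) = -5 + a**2)
H(n) = 6*n*(-5 + n**2) (H(n) = ((-5 + n**2)*n)*6 = (n*(-5 + n**2))*6 = 6*n*(-5 + n**2))
H(1982) + M(x(18)) = 6*1982*(-5 + 1982**2) + 18**2 = 6*1982*(-5 + 3928324) + 324 = 6*1982*3928319 + 324 = 46715569548 + 324 = 46715569872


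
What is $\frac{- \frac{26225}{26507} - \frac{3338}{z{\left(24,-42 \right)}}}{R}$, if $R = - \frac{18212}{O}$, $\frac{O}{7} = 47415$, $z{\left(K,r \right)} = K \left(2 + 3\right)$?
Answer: $\frac{34955840129}{66585584} \approx 524.98$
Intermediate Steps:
$z{\left(K,r \right)} = 5 K$ ($z{\left(K,r \right)} = K 5 = 5 K$)
$O = 331905$ ($O = 7 \cdot 47415 = 331905$)
$R = - \frac{628}{11445}$ ($R = - \frac{18212}{331905} = \left(-18212\right) \frac{1}{331905} = - \frac{628}{11445} \approx -0.054871$)
$\frac{- \frac{26225}{26507} - \frac{3338}{z{\left(24,-42 \right)}}}{R} = \frac{- \frac{26225}{26507} - \frac{3338}{5 \cdot 24}}{- \frac{628}{11445}} = \left(\left(-26225\right) \frac{1}{26507} - \frac{3338}{120}\right) \left(- \frac{11445}{628}\right) = \left(- \frac{26225}{26507} - \frac{1669}{60}\right) \left(- \frac{11445}{628}\right) = \left(- \frac{45813683}{1590420}\right) \left(- \frac{11445}{628}\right) = \frac{34955840129}{66585584}$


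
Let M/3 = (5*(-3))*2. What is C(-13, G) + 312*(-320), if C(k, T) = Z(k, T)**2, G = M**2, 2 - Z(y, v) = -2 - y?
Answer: -99759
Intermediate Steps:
M = -90 (M = 3*((5*(-3))*2) = 3*(-15*2) = 3*(-30) = -90)
Z(y, v) = 4 + y (Z(y, v) = 2 - (-2 - y) = 2 + (2 + y) = 4 + y)
G = 8100 (G = (-90)**2 = 8100)
C(k, T) = (4 + k)**2
C(-13, G) + 312*(-320) = (4 - 13)**2 + 312*(-320) = (-9)**2 - 99840 = 81 - 99840 = -99759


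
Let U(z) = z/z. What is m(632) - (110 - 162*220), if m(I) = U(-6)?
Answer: 35531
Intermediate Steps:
U(z) = 1
m(I) = 1
m(632) - (110 - 162*220) = 1 - (110 - 162*220) = 1 - (110 - 35640) = 1 - 1*(-35530) = 1 + 35530 = 35531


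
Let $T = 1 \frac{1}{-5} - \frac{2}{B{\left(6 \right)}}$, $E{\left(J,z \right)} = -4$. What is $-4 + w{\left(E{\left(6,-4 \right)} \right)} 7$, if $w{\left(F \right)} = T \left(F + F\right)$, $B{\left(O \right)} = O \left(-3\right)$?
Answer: $\frac{44}{45} \approx 0.97778$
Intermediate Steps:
$B{\left(O \right)} = - 3 O$
$T = - \frac{4}{45}$ ($T = 1 \frac{1}{-5} - \frac{2}{\left(-3\right) 6} = 1 \left(- \frac{1}{5}\right) - \frac{2}{-18} = - \frac{1}{5} - - \frac{1}{9} = - \frac{1}{5} + \frac{1}{9} = - \frac{4}{45} \approx -0.088889$)
$w{\left(F \right)} = - \frac{8 F}{45}$ ($w{\left(F \right)} = - \frac{4 \left(F + F\right)}{45} = - \frac{4 \cdot 2 F}{45} = - \frac{8 F}{45}$)
$-4 + w{\left(E{\left(6,-4 \right)} \right)} 7 = -4 + \left(- \frac{8}{45}\right) \left(-4\right) 7 = -4 + \frac{32}{45} \cdot 7 = -4 + \frac{224}{45} = \frac{44}{45}$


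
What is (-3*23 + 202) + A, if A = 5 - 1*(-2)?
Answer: 140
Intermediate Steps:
A = 7 (A = 5 + 2 = 7)
(-3*23 + 202) + A = (-3*23 + 202) + 7 = (-69 + 202) + 7 = 133 + 7 = 140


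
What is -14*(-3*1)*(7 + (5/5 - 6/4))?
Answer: 273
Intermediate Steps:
-14*(-3*1)*(7 + (5/5 - 6/4)) = -(-42)*(7 + (5*(⅕) - 6*¼)) = -(-42)*(7 + (1 - 3/2)) = -(-42)*(7 - ½) = -(-42)*13/2 = -14*(-39/2) = 273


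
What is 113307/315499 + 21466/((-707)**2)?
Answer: 63408892177/157701859651 ≈ 0.40208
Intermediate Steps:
113307/315499 + 21466/((-707)**2) = 113307*(1/315499) + 21466/499849 = 113307/315499 + 21466*(1/499849) = 113307/315499 + 21466/499849 = 63408892177/157701859651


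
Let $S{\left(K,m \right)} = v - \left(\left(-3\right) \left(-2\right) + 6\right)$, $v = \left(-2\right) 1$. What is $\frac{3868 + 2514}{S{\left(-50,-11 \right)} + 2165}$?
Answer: $\frac{6382}{2151} \approx 2.967$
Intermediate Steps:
$v = -2$
$S{\left(K,m \right)} = -14$ ($S{\left(K,m \right)} = -2 - \left(\left(-3\right) \left(-2\right) + 6\right) = -2 - \left(6 + 6\right) = -2 - 12 = -14$)
$\frac{3868 + 2514}{S{\left(-50,-11 \right)} + 2165} = \frac{3868 + 2514}{-14 + 2165} = \frac{6382}{2151}$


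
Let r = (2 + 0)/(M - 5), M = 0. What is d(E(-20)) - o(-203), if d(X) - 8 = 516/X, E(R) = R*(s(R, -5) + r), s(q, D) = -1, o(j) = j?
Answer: 1606/7 ≈ 229.43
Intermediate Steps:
r = -⅖ (r = (2 + 0)/(0 - 5) = 2/(-5) = 2*(-⅕) = -⅖ ≈ -0.40000)
E(R) = -7*R/5 (E(R) = R*(-1 - ⅖) = R*(-7/5) = -7*R/5)
d(X) = 8 + 516/X
d(E(-20)) - o(-203) = (8 + 516/((-7/5*(-20)))) - 1*(-203) = (8 + 516/28) + 203 = (8 + 516*(1/28)) + 203 = (8 + 129/7) + 203 = 185/7 + 203 = 1606/7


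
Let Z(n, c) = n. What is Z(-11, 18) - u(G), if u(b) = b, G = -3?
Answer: -8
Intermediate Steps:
Z(-11, 18) - u(G) = -11 - 1*(-3) = -11 + 3 = -8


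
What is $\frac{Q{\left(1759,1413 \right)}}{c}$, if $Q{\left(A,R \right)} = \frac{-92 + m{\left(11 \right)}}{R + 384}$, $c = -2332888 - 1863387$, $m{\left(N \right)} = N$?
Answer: $\frac{27}{2513568725} \approx 1.0742 \cdot 10^{-8}$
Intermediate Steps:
$c = -4196275$
$Q{\left(A,R \right)} = - \frac{81}{384 + R}$ ($Q{\left(A,R \right)} = \frac{-92 + 11}{R + 384} = - \frac{81}{384 + R}$)
$\frac{Q{\left(1759,1413 \right)}}{c} = \frac{\left(-81\right) \frac{1}{384 + 1413}}{-4196275} = - \frac{81}{1797} \left(- \frac{1}{4196275}\right) = \left(-81\right) \frac{1}{1797} \left(- \frac{1}{4196275}\right) = \left(- \frac{27}{599}\right) \left(- \frac{1}{4196275}\right) = \frac{27}{2513568725}$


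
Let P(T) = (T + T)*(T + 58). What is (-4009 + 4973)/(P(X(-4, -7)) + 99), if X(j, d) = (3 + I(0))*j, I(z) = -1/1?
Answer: -964/701 ≈ -1.3752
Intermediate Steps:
I(z) = -1 (I(z) = -1*1 = -1)
X(j, d) = 2*j (X(j, d) = (3 - 1)*j = 2*j)
P(T) = 2*T*(58 + T) (P(T) = (2*T)*(58 + T) = 2*T*(58 + T))
(-4009 + 4973)/(P(X(-4, -7)) + 99) = (-4009 + 4973)/(2*(2*(-4))*(58 + 2*(-4)) + 99) = 964/(2*(-8)*(58 - 8) + 99) = 964/(2*(-8)*50 + 99) = 964/(-800 + 99) = 964/(-701) = 964*(-1/701) = -964/701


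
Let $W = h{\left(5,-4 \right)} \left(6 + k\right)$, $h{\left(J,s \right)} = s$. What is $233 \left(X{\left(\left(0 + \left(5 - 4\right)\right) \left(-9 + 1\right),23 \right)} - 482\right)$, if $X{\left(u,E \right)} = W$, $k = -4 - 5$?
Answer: $-109510$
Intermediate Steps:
$k = -9$
$W = 12$ ($W = - 4 \left(6 - 9\right) = \left(-4\right) \left(-3\right) = 12$)
$X{\left(u,E \right)} = 12$
$233 \left(X{\left(\left(0 + \left(5 - 4\right)\right) \left(-9 + 1\right),23 \right)} - 482\right) = 233 \left(12 - 482\right) = 233 \left(-470\right) = -109510$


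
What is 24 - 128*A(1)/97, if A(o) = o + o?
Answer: 2072/97 ≈ 21.361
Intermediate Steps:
A(o) = 2*o
24 - 128*A(1)/97 = 24 - 128*2*1/97 = 24 - 256/97 = 2072/97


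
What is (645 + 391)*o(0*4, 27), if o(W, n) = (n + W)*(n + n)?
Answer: 1510488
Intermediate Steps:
o(W, n) = 2*n*(W + n) (o(W, n) = (W + n)*(2*n) = 2*n*(W + n))
(645 + 391)*o(0*4, 27) = (645 + 391)*(2*27*(0*4 + 27)) = 1036*(2*27*(0 + 27)) = 1036*(2*27*27) = 1036*1458 = 1510488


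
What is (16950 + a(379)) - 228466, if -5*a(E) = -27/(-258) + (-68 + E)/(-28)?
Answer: -1273313073/6020 ≈ -2.1151e+5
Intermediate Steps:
a(E) = -305/602 + E/140 (a(E) = -(-27/(-258) + (-68 + E)/(-28))/5 = -(-27*(-1/258) + (-68 + E)*(-1/28))/5 = -(9/86 + (17/7 - E/28))/5 = -(1525/602 - E/28)/5 = -305/602 + E/140)
(16950 + a(379)) - 228466 = (16950 + (-305/602 + (1/140)*379)) - 228466 = (16950 + (-305/602 + 379/140)) - 228466 = (16950 + 13247/6020) - 228466 = 102052247/6020 - 228466 = -1273313073/6020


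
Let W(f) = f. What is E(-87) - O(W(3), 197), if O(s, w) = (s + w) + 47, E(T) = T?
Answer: -334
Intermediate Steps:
O(s, w) = 47 + s + w
E(-87) - O(W(3), 197) = -87 - (47 + 3 + 197) = -87 - 1*247 = -87 - 247 = -334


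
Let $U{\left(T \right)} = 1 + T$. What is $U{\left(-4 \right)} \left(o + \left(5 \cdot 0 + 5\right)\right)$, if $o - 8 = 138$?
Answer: $-453$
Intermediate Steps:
$o = 146$ ($o = 8 + 138 = 146$)
$U{\left(-4 \right)} \left(o + \left(5 \cdot 0 + 5\right)\right) = \left(1 - 4\right) \left(146 + \left(5 \cdot 0 + 5\right)\right) = - 3 \left(146 + \left(0 + 5\right)\right) = - 3 \left(146 + 5\right) = \left(-3\right) 151 = -453$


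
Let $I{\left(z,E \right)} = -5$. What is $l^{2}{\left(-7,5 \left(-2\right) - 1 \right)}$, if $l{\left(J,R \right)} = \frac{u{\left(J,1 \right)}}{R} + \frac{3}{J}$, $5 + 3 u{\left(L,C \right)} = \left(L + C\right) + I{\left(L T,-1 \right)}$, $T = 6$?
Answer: $\frac{169}{53361} \approx 0.0031671$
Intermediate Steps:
$u{\left(L,C \right)} = - \frac{10}{3} + \frac{C}{3} + \frac{L}{3}$ ($u{\left(L,C \right)} = - \frac{5}{3} + \frac{\left(L + C\right) - 5}{3} = - \frac{5}{3} + \frac{\left(C + L\right) - 5}{3} = - \frac{5}{3} + \frac{-5 + C + L}{3} = - \frac{5}{3} + \left(- \frac{5}{3} + \frac{C}{3} + \frac{L}{3}\right) = - \frac{10}{3} + \frac{C}{3} + \frac{L}{3}$)
$l{\left(J,R \right)} = \frac{3}{J} + \frac{-3 + \frac{J}{3}}{R}$ ($l{\left(J,R \right)} = \frac{- \frac{10}{3} + \frac{1}{3} \cdot 1 + \frac{J}{3}}{R} + \frac{3}{J} = \frac{- \frac{10}{3} + \frac{1}{3} + \frac{J}{3}}{R} + \frac{3}{J} = \frac{-3 + \frac{J}{3}}{R} + \frac{3}{J} = \frac{3}{J} + \frac{-3 + \frac{J}{3}}{R}$)
$l^{2}{\left(-7,5 \left(-2\right) - 1 \right)} = \left(- \frac{3}{5 \left(-2\right) - 1} + \frac{3}{-7} + \frac{1}{3} \left(-7\right) \frac{1}{5 \left(-2\right) - 1}\right)^{2} = \left(- \frac{3}{-10 - 1} + 3 \left(- \frac{1}{7}\right) + \frac{1}{3} \left(-7\right) \frac{1}{-10 - 1}\right)^{2} = \left(- \frac{3}{-11} - \frac{3}{7} + \frac{1}{3} \left(-7\right) \frac{1}{-11}\right)^{2} = \left(\left(-3\right) \left(- \frac{1}{11}\right) - \frac{3}{7} + \frac{1}{3} \left(-7\right) \left(- \frac{1}{11}\right)\right)^{2} = \left(\frac{3}{11} - \frac{3}{7} + \frac{7}{33}\right)^{2} = \left(\frac{13}{231}\right)^{2} = \frac{169}{53361}$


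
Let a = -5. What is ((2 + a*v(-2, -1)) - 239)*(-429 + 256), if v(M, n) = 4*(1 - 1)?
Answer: 41001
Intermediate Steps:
v(M, n) = 0 (v(M, n) = 4*0 = 0)
((2 + a*v(-2, -1)) - 239)*(-429 + 256) = ((2 - 5*0) - 239)*(-429 + 256) = ((2 + 0) - 239)*(-173) = (2 - 239)*(-173) = -237*(-173) = 41001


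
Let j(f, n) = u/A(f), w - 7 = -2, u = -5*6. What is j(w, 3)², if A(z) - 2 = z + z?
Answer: 25/4 ≈ 6.2500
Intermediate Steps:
A(z) = 2 + 2*z (A(z) = 2 + (z + z) = 2 + 2*z)
u = -30
w = 5 (w = 7 - 2 = 5)
j(f, n) = -30/(2 + 2*f)
j(w, 3)² = (-15/(1 + 5))² = (-15/6)² = (-15*⅙)² = (-5/2)² = 25/4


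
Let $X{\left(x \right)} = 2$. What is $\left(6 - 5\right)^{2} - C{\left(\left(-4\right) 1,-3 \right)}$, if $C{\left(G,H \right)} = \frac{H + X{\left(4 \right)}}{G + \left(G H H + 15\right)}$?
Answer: $\frac{24}{25} \approx 0.96$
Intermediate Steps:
$C{\left(G,H \right)} = \frac{2 + H}{15 + G + G H^{2}}$ ($C{\left(G,H \right)} = \frac{H + 2}{G + \left(G H H + 15\right)} = \frac{2 + H}{G + \left(G H^{2} + 15\right)} = \frac{2 + H}{G + \left(15 + G H^{2}\right)} = \frac{2 + H}{15 + G + G H^{2}}$)
$\left(6 - 5\right)^{2} - C{\left(\left(-4\right) 1,-3 \right)} = \left(6 - 5\right)^{2} - \frac{2 - 3}{15 - 4 + \left(-4\right) 1 \left(-3\right)^{2}} = 1^{2} - \frac{1}{15 - 4 - 36} \left(-1\right) = 1 - \frac{1}{15 - 4 - 36} \left(-1\right) = 1 - \frac{1}{-25} \left(-1\right) = 1 - \left(- \frac{1}{25}\right) \left(-1\right) = 1 - \frac{1}{25} = \frac{24}{25}$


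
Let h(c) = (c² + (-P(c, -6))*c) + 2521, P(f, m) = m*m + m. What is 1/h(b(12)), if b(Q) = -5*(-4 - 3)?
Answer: 1/2696 ≈ 0.00037092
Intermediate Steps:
P(f, m) = m + m² (P(f, m) = m² + m = m + m²)
b(Q) = 35 (b(Q) = -5*(-7) = 35)
h(c) = 2521 + c² - 30*c (h(c) = (c² + (-(-6)*(1 - 6))*c) + 2521 = (c² + (-(-6)*(-5))*c) + 2521 = (c² + (-1*30)*c) + 2521 = (c² - 30*c) + 2521 = 2521 + c² - 30*c)
1/h(b(12)) = 1/(2521 + 35² - 30*35) = 1/(2521 + 1225 - 1050) = 1/2696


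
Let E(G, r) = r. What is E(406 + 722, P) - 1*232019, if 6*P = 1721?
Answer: -1390393/6 ≈ -2.3173e+5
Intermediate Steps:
P = 1721/6 (P = (⅙)*1721 = 1721/6 ≈ 286.83)
E(406 + 722, P) - 1*232019 = 1721/6 - 1*232019 = 1721/6 - 232019 = -1390393/6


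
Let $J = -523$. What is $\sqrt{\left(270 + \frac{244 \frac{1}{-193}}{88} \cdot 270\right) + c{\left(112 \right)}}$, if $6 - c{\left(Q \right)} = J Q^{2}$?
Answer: $\frac{\sqrt{29570300374747}}{2123} \approx 2561.4$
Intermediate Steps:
$c{\left(Q \right)} = 6 + 523 Q^{2}$ ($c{\left(Q \right)} = 6 - - 523 Q^{2} = 6 + 523 Q^{2}$)
$\sqrt{\left(270 + \frac{244 \frac{1}{-193}}{88} \cdot 270\right) + c{\left(112 \right)}} = \sqrt{\left(270 + \frac{244 \frac{1}{-193}}{88} \cdot 270\right) + \left(6 + 523 \cdot 112^{2}\right)} = \sqrt{\left(270 + 244 \left(- \frac{1}{193}\right) \frac{1}{88} \cdot 270\right) + \left(6 + 523 \cdot 12544\right)} = \sqrt{\left(270 + \left(- \frac{244}{193}\right) \frac{1}{88} \cdot 270\right) + \left(6 + 6560512\right)} = \sqrt{\left(270 - \frac{8235}{2123}\right) + 6560518} = \sqrt{\frac{564975}{2123} + 6560518} = \sqrt{\frac{13928544689}{2123}} = \frac{\sqrt{29570300374747}}{2123}$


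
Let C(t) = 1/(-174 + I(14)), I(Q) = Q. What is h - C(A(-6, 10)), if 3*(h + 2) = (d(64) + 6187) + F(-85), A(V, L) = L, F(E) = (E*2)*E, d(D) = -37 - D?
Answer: 3284803/480 ≈ 6843.3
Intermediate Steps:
F(E) = 2*E² (F(E) = (2*E)*E = 2*E²)
C(t) = -1/160 (C(t) = 1/(-174 + 14) = 1/(-160) = -1/160)
h = 20530/3 (h = -2 + (((-37 - 1*64) + 6187) + 2*(-85)²)/3 = -2 + (((-37 - 64) + 6187) + 2*7225)/3 = -2 + ((-101 + 6187) + 14450)/3 = -2 + (6086 + 14450)/3 = -2 + (⅓)*20536 = -2 + 20536/3 = 20530/3 ≈ 6843.3)
h - C(A(-6, 10)) = 20530/3 - 1*(-1/160) = 20530/3 + 1/160 = 3284803/480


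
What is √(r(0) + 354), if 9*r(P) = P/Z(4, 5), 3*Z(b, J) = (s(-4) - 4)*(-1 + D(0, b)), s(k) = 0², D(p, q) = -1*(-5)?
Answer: √354 ≈ 18.815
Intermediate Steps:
D(p, q) = 5
s(k) = 0
Z(b, J) = -16/3 (Z(b, J) = ((0 - 4)*(-1 + 5))/3 = (-4*4)/3 = (⅓)*(-16) = -16/3)
r(P) = -P/48 (r(P) = (P/(-16/3))/9 = (P*(-3/16))/9 = (-3*P/16)/9 = -P/48)
√(r(0) + 354) = √(-1/48*0 + 354) = √(0 + 354) = √354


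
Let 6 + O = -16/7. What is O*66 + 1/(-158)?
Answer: -604831/1106 ≈ -546.86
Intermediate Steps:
O = -58/7 (O = -6 - 16/7 = -58/7 ≈ -8.2857)
O*66 + 1/(-158) = -58/7*66 + 1/(-158) = -3828/7 - 1/158 = -604831/1106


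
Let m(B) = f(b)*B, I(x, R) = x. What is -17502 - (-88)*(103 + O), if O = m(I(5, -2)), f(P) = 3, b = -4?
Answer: -7118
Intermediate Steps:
m(B) = 3*B
O = 15 (O = 3*5 = 15)
-17502 - (-88)*(103 + O) = -17502 - (-88)*(103 + 15) = -17502 - (-88)*118 = -17502 - 1*(-10384) = -17502 + 10384 = -7118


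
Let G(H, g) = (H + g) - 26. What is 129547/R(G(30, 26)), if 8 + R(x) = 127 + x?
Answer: 129547/149 ≈ 869.44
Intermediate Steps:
G(H, g) = -26 + H + g
R(x) = 119 + x (R(x) = -8 + (127 + x) = 119 + x)
129547/R(G(30, 26)) = 129547/(119 + (-26 + 30 + 26)) = 129547/(119 + 30) = 129547/149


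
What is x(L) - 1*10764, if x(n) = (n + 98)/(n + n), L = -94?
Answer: -505909/47 ≈ -10764.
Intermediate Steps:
x(n) = (98 + n)/(2*n) (x(n) = (98 + n)/((2*n)) = (98 + n)*(1/(2*n)) = (98 + n)/(2*n))
x(L) - 1*10764 = (1/2)*(98 - 94)/(-94) - 1*10764 = (1/2)*(-1/94)*4 - 10764 = -1/47 - 10764 = -505909/47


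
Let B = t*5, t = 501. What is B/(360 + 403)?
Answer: 2505/763 ≈ 3.2831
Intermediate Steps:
B = 2505 (B = 501*5 = 2505)
B/(360 + 403) = 2505/(360 + 403) = 2505/763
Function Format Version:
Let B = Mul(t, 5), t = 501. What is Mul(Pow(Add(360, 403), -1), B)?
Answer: Rational(2505, 763) ≈ 3.2831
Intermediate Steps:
B = 2505 (B = Mul(501, 5) = 2505)
Mul(Pow(Add(360, 403), -1), B) = Mul(Pow(Add(360, 403), -1), 2505) = Mul(Pow(763, -1), 2505) = Mul(Rational(1, 763), 2505) = Rational(2505, 763)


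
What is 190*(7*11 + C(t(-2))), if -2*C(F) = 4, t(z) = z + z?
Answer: 14250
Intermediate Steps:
t(z) = 2*z
C(F) = -2 (C(F) = -1/2*4 = -2)
190*(7*11 + C(t(-2))) = 190*(7*11 - 2) = 190*(77 - 2) = 190*75 = 14250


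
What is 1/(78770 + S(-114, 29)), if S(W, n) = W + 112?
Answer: 1/78768 ≈ 1.2696e-5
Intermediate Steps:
S(W, n) = 112 + W
1/(78770 + S(-114, 29)) = 1/(78770 + (112 - 114)) = 1/(78770 - 2) = 1/78768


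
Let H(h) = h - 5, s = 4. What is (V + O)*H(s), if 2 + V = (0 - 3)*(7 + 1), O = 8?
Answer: 18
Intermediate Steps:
H(h) = -5 + h
V = -26 (V = -2 + (0 - 3)*(7 + 1) = -2 - 3*8 = -2 - 24 = -26)
(V + O)*H(s) = (-26 + 8)*(-5 + 4) = -18*(-1) = 18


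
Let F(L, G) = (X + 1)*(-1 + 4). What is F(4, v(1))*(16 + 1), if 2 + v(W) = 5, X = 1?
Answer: 102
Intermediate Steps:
v(W) = 3 (v(W) = -2 + 5 = 3)
F(L, G) = 6 (F(L, G) = (1 + 1)*(-1 + 4) = 2*3 = 6)
F(4, v(1))*(16 + 1) = 6*(16 + 1) = 6*17 = 102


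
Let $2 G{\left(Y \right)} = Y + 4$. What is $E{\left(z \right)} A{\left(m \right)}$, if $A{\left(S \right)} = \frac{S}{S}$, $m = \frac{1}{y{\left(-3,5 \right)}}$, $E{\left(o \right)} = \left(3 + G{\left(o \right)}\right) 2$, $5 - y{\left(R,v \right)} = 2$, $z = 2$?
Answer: $12$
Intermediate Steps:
$y{\left(R,v \right)} = 3$ ($y{\left(R,v \right)} = 5 - 2 = 3$)
$G{\left(Y \right)} = 2 + \frac{Y}{2}$ ($G{\left(Y \right)} = \frac{Y + 4}{2} = \frac{4 + Y}{2} = 2 + \frac{Y}{2}$)
$E{\left(o \right)} = 10 + o$ ($E{\left(o \right)} = \left(3 + \left(2 + \frac{o}{2}\right)\right) 2 = \left(5 + \frac{o}{2}\right) 2 = 10 + o$)
$m = \frac{1}{3} \approx 0.33333$
$A{\left(S \right)} = 1$
$E{\left(z \right)} A{\left(m \right)} = \left(10 + 2\right) 1 = 12 \cdot 1 = 12$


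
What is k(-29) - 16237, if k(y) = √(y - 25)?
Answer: -16237 + 3*I*√6 ≈ -16237.0 + 7.3485*I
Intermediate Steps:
k(y) = √(-25 + y)
k(-29) - 16237 = √(-25 - 29) - 16237 = √(-54) - 16237 = 3*I*√6 - 16237 = -16237 + 3*I*√6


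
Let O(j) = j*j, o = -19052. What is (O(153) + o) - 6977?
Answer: -2620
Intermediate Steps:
O(j) = j**2
(O(153) + o) - 6977 = (153**2 - 19052) - 6977 = (23409 - 19052) - 6977 = 4357 - 6977 = -2620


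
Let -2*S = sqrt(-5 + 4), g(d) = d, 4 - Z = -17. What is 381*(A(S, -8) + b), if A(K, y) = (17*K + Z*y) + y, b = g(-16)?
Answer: -73152 - 6477*I/2 ≈ -73152.0 - 3238.5*I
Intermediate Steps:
Z = 21 (Z = 4 - 1*(-17) = 4 + 17 = 21)
b = -16
S = -I/2 (S = -sqrt(-5 + 4)/2 = -I/2 ≈ -0.5*I)
A(K, y) = 17*K + 22*y (A(K, y) = (17*K + 21*y) + y = 17*K + 22*y)
381*(A(S, -8) + b) = 381*((17*(-I/2) + 22*(-8)) - 16) = 381*((-17*I/2 - 176) - 16) = 381*((-176 - 17*I/2) - 16) = 381*(-192 - 17*I/2) = -73152 - 6477*I/2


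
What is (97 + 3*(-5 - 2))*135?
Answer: 10260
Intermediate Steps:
(97 + 3*(-5 - 2))*135 = (97 + 3*(-7))*135 = (97 - 21)*135 = 76*135 = 10260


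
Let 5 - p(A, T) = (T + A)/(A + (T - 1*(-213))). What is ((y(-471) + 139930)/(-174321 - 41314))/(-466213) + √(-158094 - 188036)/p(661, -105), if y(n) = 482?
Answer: 140412/100531840255 + 769*I*√346130/3289 ≈ 1.3967e-6 + 137.56*I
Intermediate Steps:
p(A, T) = 5 - (A + T)/(213 + A + T) (p(A, T) = 5 - (T + A)/(A + (T - 1*(-213))) = 5 - (A + T)/(A + (T + 213)) = 5 - (A + T)/(A + (213 + T)) = 5 - (A + T)/(213 + A + T))
((y(-471) + 139930)/(-174321 - 41314))/(-466213) + √(-158094 - 188036)/p(661, -105) = ((482 + 139930)/(-174321 - 41314))/(-466213) + √(-158094 - 188036)/(((1065 + 4*661 + 4*(-105))/(213 + 661 - 105))) = (140412/(-215635))*(-1/466213) + √(-346130)/(((1065 + 2644 - 420)/769)) = (140412*(-1/215635))*(-1/466213) + (I*√346130)/(((1/769)*3289)) = -140412/215635*(-1/466213) + (I*√346130)/(3289/769) = 140412/100531840255 + (I*√346130)*(769/3289) = 140412/100531840255 + 769*I*√346130/3289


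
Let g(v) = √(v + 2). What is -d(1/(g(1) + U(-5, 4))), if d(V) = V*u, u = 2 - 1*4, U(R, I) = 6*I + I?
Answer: 56/781 - 2*√3/781 ≈ 0.067267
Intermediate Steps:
U(R, I) = 7*I
u = -2 (u = 2 - 4 = -2)
g(v) = √(2 + v)
d(V) = -2*V (d(V) = V*(-2) = -2*V)
-d(1/(g(1) + U(-5, 4))) = -(-2)/(√(2 + 1) + 7*4) = -(-2)/(√3 + 28) = -(-2)/(28 + √3) = 2/(28 + √3)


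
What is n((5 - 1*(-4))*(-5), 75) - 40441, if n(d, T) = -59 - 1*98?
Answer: -40598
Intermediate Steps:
n(d, T) = -157 (n(d, T) = -59 - 98 = -157)
n((5 - 1*(-4))*(-5), 75) - 40441 = -157 - 40441 = -40598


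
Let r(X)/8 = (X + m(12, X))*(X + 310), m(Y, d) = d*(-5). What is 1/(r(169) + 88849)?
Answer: -1/2501583 ≈ -3.9975e-7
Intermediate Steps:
m(Y, d) = -5*d
r(X) = -32*X*(310 + X) (r(X) = 8*((X - 5*X)*(X + 310)) = 8*((-4*X)*(310 + X)) = 8*(-4*X*(310 + X)) = -32*X*(310 + X))
1/(r(169) + 88849) = 1/(32*169*(-310 - 1*169) + 88849) = 1/(32*169*(-310 - 169) + 88849) = 1/(32*169*(-479) + 88849) = 1/(-2590432 + 88849) = 1/(-2501583) = -1/2501583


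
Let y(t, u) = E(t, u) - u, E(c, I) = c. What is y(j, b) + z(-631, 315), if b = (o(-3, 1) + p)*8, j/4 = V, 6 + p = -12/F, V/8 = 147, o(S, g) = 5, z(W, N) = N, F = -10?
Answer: 25087/5 ≈ 5017.4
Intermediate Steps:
V = 1176 (V = 8*147 = 1176)
p = -24/5 (p = -6 - 12/(-10) = -6 - 12*(-⅒) = -6 + 6/5 = -24/5 ≈ -4.8000)
j = 4704 (j = 4*1176 = 4704)
b = 8/5 (b = (5 - 24/5)*8 = (⅕)*8 = 8/5 ≈ 1.6000)
y(t, u) = t - u
y(j, b) + z(-631, 315) = (4704 - 1*8/5) + 315 = (4704 - 8/5) + 315 = 23512/5 + 315 = 25087/5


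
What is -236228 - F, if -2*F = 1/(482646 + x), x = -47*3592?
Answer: -148267086831/627644 ≈ -2.3623e+5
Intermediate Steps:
x = -168824
F = -1/627644 (F = -1/(2*(482646 - 168824)) = -½/313822 = -½*1/313822 = -1/627644 ≈ -1.5933e-6)
-236228 - F = -236228 - 1*(-1/627644) = -236228 + 1/627644 = -148267086831/627644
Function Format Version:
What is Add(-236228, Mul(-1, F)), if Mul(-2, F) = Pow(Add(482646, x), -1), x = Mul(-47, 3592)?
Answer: Rational(-148267086831, 627644) ≈ -2.3623e+5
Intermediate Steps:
x = -168824
F = Rational(-1, 627644) (F = Mul(Rational(-1, 2), Pow(Add(482646, -168824), -1)) = Mul(Rational(-1, 2), Pow(313822, -1)) = Mul(Rational(-1, 2), Rational(1, 313822)) = Rational(-1, 627644) ≈ -1.5933e-6)
Add(-236228, Mul(-1, F)) = Add(-236228, Mul(-1, Rational(-1, 627644))) = Add(-236228, Rational(1, 627644)) = Rational(-148267086831, 627644)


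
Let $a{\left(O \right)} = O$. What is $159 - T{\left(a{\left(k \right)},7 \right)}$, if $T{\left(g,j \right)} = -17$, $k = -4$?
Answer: $176$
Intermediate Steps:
$159 - T{\left(a{\left(k \right)},7 \right)} = 159 - -17 = 159 + 17 = 176$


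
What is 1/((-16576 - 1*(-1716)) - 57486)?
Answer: -1/72346 ≈ -1.3822e-5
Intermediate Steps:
1/((-16576 - 1*(-1716)) - 57486) = 1/((-16576 + 1716) - 57486) = 1/(-14860 - 57486) = 1/(-72346) = -1/72346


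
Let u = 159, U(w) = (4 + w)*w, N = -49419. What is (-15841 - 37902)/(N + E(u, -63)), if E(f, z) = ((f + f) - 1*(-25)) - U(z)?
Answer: 53743/52793 ≈ 1.0180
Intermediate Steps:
U(w) = w*(4 + w)
E(f, z) = 25 + 2*f - z*(4 + z) (E(f, z) = ((f + f) - 1*(-25)) - z*(4 + z) = (2*f + 25) - z*(4 + z) = (25 + 2*f) - z*(4 + z) = 25 + 2*f - z*(4 + z))
(-15841 - 37902)/(N + E(u, -63)) = (-15841 - 37902)/(-49419 + (25 + 2*159 - 1*(-63)*(4 - 63))) = -53743/(-49419 + (25 + 318 - 1*(-63)*(-59))) = -53743/(-49419 + (25 + 318 - 3717)) = -53743/(-49419 - 3374) = -53743/(-52793) = -53743*(-1/52793) = 53743/52793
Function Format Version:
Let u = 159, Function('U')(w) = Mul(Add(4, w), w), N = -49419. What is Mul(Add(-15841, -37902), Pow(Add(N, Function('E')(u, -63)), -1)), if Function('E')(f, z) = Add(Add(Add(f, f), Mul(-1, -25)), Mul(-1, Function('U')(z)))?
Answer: Rational(53743, 52793) ≈ 1.0180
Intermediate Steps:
Function('U')(w) = Mul(w, Add(4, w))
Function('E')(f, z) = Add(25, Mul(2, f), Mul(-1, z, Add(4, z))) (Function('E')(f, z) = Add(Add(Add(f, f), Mul(-1, -25)), Mul(-1, Mul(z, Add(4, z)))) = Add(Add(Mul(2, f), 25), Mul(-1, z, Add(4, z))) = Add(Add(25, Mul(2, f)), Mul(-1, z, Add(4, z))) = Add(25, Mul(2, f), Mul(-1, z, Add(4, z))))
Mul(Add(-15841, -37902), Pow(Add(N, Function('E')(u, -63)), -1)) = Mul(Add(-15841, -37902), Pow(Add(-49419, Add(25, Mul(2, 159), Mul(-1, -63, Add(4, -63)))), -1)) = Mul(-53743, Pow(Add(-49419, Add(25, 318, Mul(-1, -63, -59))), -1)) = Mul(-53743, Pow(Add(-49419, Add(25, 318, -3717)), -1)) = Mul(-53743, Pow(Add(-49419, -3374), -1)) = Mul(-53743, Pow(-52793, -1)) = Mul(-53743, Rational(-1, 52793)) = Rational(53743, 52793)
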